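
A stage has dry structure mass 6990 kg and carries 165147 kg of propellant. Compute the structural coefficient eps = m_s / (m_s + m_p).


eps = 6990 / (6990 + 165147) = 0.0406

0.0406


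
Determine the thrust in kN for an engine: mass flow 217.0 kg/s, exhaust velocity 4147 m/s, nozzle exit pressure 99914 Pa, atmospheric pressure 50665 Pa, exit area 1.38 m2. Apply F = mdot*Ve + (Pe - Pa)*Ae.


F = 217.0 * 4147 + (99914 - 50665) * 1.38 = 967863.0 N = 967.9 kN

967.9 kN


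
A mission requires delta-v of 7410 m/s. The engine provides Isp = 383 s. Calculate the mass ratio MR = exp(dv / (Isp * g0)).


Ve = 383 * 9.81 = 3757.23 m/s
MR = exp(7410 / 3757.23) = 7.186

7.186


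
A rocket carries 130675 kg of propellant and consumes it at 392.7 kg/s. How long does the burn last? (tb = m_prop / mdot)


tb = 130675 / 392.7 = 332.8 s

332.8 s


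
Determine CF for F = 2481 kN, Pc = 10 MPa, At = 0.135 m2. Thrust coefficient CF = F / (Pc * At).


CF = 2481000 / (10e6 * 0.135) = 1.84

1.84


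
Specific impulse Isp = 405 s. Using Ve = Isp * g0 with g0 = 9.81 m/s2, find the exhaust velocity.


Ve = Isp * g0 = 405 * 9.81 = 3973.1 m/s

3973.1 m/s


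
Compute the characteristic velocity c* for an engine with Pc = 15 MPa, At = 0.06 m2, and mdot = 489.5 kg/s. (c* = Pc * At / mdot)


c* = 15e6 * 0.06 / 489.5 = 1839 m/s

1839 m/s


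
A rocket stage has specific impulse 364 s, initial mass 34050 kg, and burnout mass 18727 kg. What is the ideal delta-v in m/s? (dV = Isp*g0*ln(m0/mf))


Ve = 364 * 9.81 = 3570.84 m/s
dV = 3570.84 * ln(34050/18727) = 2135 m/s

2135 m/s


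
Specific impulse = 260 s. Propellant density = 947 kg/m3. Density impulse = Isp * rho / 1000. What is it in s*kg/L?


rho*Isp = 260 * 947 / 1000 = 246 s*kg/L

246 s*kg/L


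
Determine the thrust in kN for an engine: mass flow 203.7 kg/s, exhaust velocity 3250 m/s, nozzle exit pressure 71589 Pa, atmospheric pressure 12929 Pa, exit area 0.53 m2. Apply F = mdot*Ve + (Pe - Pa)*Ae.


F = 203.7 * 3250 + (71589 - 12929) * 0.53 = 693115.0 N = 693.1 kN

693.1 kN


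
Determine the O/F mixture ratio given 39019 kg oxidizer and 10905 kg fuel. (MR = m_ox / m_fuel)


MR = 39019 / 10905 = 3.58

3.58


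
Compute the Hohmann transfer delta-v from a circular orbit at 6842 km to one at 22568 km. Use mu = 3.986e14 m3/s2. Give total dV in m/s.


V1 = sqrt(mu/r1) = 7632.68 m/s
dV1 = V1*(sqrt(2*r2/(r1+r2)) - 1) = 1822.96 m/s
V2 = sqrt(mu/r2) = 4202.64 m/s
dV2 = V2*(1 - sqrt(2*r1/(r1+r2))) = 1335.95 m/s
Total dV = 3159 m/s

3159 m/s


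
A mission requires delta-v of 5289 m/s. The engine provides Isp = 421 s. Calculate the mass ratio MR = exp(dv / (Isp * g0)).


Ve = 421 * 9.81 = 4130.01 m/s
MR = exp(5289 / 4130.01) = 3.599

3.599


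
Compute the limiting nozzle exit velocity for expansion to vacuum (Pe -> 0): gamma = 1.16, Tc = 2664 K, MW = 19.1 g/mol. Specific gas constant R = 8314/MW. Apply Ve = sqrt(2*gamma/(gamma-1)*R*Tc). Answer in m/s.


R = 8314 / 19.1 = 435.29 J/(kg.K)
Ve = sqrt(2 * 1.16 / (1.16 - 1) * 435.29 * 2664) = 4101 m/s

4101 m/s


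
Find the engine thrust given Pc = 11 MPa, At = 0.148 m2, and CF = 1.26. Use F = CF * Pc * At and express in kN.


F = 1.26 * 11e6 * 0.148 = 2.0513e+06 N = 2051.3 kN

2051.3 kN


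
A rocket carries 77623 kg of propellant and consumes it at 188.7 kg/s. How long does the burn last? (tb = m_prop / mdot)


tb = 77623 / 188.7 = 411.4 s

411.4 s


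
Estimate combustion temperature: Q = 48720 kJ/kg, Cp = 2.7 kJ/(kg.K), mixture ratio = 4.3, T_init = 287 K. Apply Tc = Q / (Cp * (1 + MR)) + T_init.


Tc = 48720 / (2.7 * (1 + 4.3)) + 287 = 3692 K

3692 K


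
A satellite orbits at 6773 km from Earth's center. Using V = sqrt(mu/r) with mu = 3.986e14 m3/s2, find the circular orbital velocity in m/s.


V = sqrt(3.986e14 / 6773000) = 7671 m/s

7671 m/s


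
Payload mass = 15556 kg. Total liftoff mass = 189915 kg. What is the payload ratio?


PR = 15556 / 189915 = 0.0819

0.0819


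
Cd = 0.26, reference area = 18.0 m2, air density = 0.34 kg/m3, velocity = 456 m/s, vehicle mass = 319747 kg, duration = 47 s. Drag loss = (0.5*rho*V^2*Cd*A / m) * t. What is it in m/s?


D = 0.5 * 0.34 * 456^2 * 0.26 * 18.0 = 165433.88 N
a = 165433.88 / 319747 = 0.5174 m/s2
dV = 0.5174 * 47 = 24.3 m/s

24.3 m/s


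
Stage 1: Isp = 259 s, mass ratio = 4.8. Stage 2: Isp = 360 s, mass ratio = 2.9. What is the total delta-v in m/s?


dV1 = 259 * 9.81 * ln(4.8) = 3985.5 m/s
dV2 = 360 * 9.81 * ln(2.9) = 3760.1 m/s
Total dV = 3985.5 + 3760.1 = 7745.6 m/s ~ 7746 m/s

7746 m/s


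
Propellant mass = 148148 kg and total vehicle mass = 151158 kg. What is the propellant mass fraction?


PMF = 148148 / 151158 = 0.98

0.98


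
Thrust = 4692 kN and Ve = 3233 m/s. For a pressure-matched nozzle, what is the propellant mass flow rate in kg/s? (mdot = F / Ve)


mdot = F / Ve = 4692000 / 3233 = 1451.3 kg/s

1451.3 kg/s


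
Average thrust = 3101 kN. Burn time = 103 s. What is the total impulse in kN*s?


It = 3101 * 103 = 319403 kN*s

319403 kN*s


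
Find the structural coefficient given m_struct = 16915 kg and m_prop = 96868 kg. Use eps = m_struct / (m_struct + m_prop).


eps = 16915 / (16915 + 96868) = 0.1487

0.1487


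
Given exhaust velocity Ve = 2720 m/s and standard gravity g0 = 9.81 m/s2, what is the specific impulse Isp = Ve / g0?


Isp = Ve / g0 = 2720 / 9.81 = 277.3 s

277.3 s


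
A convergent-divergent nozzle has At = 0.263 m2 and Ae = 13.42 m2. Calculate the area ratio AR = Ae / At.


AR = 13.42 / 0.263 = 51.0

51.0


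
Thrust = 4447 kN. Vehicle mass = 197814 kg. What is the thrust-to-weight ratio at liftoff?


TWR = 4447000 / (197814 * 9.81) = 2.29

2.29


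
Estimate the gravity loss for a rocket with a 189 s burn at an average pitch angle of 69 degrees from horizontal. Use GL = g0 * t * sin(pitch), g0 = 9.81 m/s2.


GL = 9.81 * 189 * sin(69 deg) = 1731 m/s

1731 m/s


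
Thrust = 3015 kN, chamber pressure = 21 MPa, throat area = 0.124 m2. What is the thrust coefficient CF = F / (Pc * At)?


CF = 3015000 / (21e6 * 0.124) = 1.16

1.16


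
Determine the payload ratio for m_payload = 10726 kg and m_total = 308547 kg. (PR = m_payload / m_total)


PR = 10726 / 308547 = 0.0348

0.0348


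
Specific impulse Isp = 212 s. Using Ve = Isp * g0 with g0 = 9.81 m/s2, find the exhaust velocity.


Ve = Isp * g0 = 212 * 9.81 = 2079.7 m/s

2079.7 m/s


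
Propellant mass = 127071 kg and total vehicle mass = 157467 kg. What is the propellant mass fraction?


PMF = 127071 / 157467 = 0.807

0.807


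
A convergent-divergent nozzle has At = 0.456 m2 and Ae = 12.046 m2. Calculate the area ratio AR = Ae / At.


AR = 12.046 / 0.456 = 26.4

26.4


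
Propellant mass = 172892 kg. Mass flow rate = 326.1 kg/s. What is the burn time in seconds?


tb = 172892 / 326.1 = 530.2 s

530.2 s


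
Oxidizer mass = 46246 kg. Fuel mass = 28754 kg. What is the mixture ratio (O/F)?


MR = 46246 / 28754 = 1.61

1.61


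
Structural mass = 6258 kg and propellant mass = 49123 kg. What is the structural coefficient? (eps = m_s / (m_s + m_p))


eps = 6258 / (6258 + 49123) = 0.113

0.113


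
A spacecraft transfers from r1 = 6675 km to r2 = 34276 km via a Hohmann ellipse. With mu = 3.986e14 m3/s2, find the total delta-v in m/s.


V1 = sqrt(mu/r1) = 7727.57 m/s
dV1 = V1*(sqrt(2*r2/(r1+r2)) - 1) = 2270.61 m/s
V2 = sqrt(mu/r2) = 3410.15 m/s
dV2 = V2*(1 - sqrt(2*r1/(r1+r2))) = 1463.08 m/s
Total dV = 3734 m/s

3734 m/s


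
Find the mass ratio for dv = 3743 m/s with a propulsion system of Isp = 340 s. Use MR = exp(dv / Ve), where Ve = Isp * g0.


Ve = 340 * 9.81 = 3335.4 m/s
MR = exp(3743 / 3335.4) = 3.072

3.072


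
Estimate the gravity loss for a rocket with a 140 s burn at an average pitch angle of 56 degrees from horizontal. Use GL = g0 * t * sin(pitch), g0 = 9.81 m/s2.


GL = 9.81 * 140 * sin(56 deg) = 1139 m/s

1139 m/s


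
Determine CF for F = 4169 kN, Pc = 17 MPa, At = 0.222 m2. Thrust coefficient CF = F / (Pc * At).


CF = 4169000 / (17e6 * 0.222) = 1.1

1.1


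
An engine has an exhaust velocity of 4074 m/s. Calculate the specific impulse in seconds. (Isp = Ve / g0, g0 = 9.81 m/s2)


Isp = Ve / g0 = 4074 / 9.81 = 415.3 s

415.3 s


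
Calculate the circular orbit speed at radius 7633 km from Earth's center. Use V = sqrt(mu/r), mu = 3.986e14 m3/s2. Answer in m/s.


V = sqrt(3.986e14 / 7633000) = 7226 m/s

7226 m/s


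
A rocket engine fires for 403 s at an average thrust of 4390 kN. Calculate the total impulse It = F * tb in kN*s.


It = 4390 * 403 = 1769170 kN*s

1769170 kN*s


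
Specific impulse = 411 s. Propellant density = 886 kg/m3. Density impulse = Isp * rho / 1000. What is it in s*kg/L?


rho*Isp = 411 * 886 / 1000 = 364 s*kg/L

364 s*kg/L


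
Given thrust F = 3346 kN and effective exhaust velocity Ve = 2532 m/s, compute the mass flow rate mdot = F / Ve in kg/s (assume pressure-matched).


mdot = F / Ve = 3346000 / 2532 = 1321.5 kg/s

1321.5 kg/s


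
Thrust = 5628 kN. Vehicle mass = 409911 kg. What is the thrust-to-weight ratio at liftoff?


TWR = 5628000 / (409911 * 9.81) = 1.4

1.4


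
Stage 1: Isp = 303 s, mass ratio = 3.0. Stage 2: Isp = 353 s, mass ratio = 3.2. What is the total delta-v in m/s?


dV1 = 303 * 9.81 * ln(3.0) = 3265.5 m/s
dV2 = 353 * 9.81 * ln(3.2) = 4027.9 m/s
Total dV = 3265.5 + 4027.9 = 7293.4 m/s ~ 7293 m/s

7293 m/s


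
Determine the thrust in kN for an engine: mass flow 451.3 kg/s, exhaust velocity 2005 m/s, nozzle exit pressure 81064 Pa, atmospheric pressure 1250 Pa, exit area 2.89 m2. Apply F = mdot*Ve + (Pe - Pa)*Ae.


F = 451.3 * 2005 + (81064 - 1250) * 2.89 = 1.1355e+06 N = 1135.5 kN

1135.5 kN


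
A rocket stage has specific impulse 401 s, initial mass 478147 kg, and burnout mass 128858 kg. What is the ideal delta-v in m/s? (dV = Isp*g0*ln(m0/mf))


Ve = 401 * 9.81 = 3933.81 m/s
dV = 3933.81 * ln(478147/128858) = 5158 m/s

5158 m/s


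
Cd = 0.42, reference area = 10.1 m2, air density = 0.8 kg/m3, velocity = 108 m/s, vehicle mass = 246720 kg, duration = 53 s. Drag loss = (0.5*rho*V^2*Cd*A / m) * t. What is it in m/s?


D = 0.5 * 0.8 * 108^2 * 0.42 * 10.1 = 19791.48 N
a = 19791.48 / 246720 = 0.0802 m/s2
dV = 0.0802 * 53 = 4.3 m/s

4.3 m/s


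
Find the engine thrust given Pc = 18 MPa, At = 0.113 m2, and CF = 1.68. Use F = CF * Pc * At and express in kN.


F = 1.68 * 18e6 * 0.113 = 3.4171e+06 N = 3417.1 kN

3417.1 kN


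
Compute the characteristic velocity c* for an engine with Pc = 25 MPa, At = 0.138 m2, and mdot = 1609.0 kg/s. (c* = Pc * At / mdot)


c* = 25e6 * 0.138 / 1609.0 = 2144 m/s

2144 m/s


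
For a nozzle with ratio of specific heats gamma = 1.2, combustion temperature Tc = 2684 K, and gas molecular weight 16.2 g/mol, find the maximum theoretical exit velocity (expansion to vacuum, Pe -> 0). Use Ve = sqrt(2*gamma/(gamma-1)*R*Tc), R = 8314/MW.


R = 8314 / 16.2 = 513.21 J/(kg.K)
Ve = sqrt(2 * 1.2 / (1.2 - 1) * 513.21 * 2684) = 4066 m/s

4066 m/s


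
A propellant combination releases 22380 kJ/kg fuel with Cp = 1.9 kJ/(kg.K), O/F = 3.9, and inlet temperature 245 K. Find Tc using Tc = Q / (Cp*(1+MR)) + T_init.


Tc = 22380 / (1.9 * (1 + 3.9)) + 245 = 2649 K

2649 K


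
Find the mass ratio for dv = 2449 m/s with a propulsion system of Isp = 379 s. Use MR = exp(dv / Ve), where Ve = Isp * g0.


Ve = 379 * 9.81 = 3717.99 m/s
MR = exp(2449 / 3717.99) = 1.932

1.932


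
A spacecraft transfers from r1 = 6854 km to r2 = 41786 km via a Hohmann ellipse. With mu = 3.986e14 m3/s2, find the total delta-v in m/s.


V1 = sqrt(mu/r1) = 7626.0 m/s
dV1 = V1*(sqrt(2*r2/(r1+r2)) - 1) = 2370.09 m/s
V2 = sqrt(mu/r2) = 3088.54 m/s
dV2 = V2*(1 - sqrt(2*r1/(r1+r2))) = 1448.92 m/s
Total dV = 3819 m/s

3819 m/s


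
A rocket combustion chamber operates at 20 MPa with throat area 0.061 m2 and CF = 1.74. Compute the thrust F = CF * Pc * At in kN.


F = 1.74 * 20e6 * 0.061 = 2.1228e+06 N = 2122.8 kN

2122.8 kN


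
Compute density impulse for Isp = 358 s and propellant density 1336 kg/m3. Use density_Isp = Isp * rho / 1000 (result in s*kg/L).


rho*Isp = 358 * 1336 / 1000 = 478 s*kg/L

478 s*kg/L


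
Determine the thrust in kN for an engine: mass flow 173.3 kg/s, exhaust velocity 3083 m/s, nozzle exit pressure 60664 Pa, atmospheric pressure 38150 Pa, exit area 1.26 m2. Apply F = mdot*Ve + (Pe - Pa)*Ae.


F = 173.3 * 3083 + (60664 - 38150) * 1.26 = 562652.0 N = 562.7 kN

562.7 kN


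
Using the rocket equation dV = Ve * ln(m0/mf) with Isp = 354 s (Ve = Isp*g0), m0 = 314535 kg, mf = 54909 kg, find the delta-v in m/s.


Ve = 354 * 9.81 = 3472.74 m/s
dV = 3472.74 * ln(314535/54909) = 6061 m/s

6061 m/s


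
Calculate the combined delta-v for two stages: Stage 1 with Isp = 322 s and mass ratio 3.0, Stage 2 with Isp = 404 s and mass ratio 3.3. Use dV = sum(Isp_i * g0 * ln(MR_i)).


dV1 = 322 * 9.81 * ln(3.0) = 3470.3 m/s
dV2 = 404 * 9.81 * ln(3.3) = 4731.8 m/s
Total dV = 3470.3 + 4731.8 = 8202.1 m/s ~ 8202 m/s

8202 m/s


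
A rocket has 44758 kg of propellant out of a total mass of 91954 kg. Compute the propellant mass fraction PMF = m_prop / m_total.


PMF = 44758 / 91954 = 0.487

0.487


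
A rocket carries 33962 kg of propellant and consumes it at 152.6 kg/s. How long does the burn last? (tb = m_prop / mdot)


tb = 33962 / 152.6 = 222.6 s

222.6 s


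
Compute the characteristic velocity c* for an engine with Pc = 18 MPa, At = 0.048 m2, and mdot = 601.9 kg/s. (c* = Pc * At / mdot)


c* = 18e6 * 0.048 / 601.9 = 1435 m/s

1435 m/s


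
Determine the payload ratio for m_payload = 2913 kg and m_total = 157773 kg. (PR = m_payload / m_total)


PR = 2913 / 157773 = 0.0185

0.0185


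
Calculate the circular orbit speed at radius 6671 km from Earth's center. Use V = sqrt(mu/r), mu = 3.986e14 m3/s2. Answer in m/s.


V = sqrt(3.986e14 / 6671000) = 7730 m/s

7730 m/s


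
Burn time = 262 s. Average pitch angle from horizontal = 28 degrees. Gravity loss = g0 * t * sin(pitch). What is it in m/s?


GL = 9.81 * 262 * sin(28 deg) = 1207 m/s

1207 m/s


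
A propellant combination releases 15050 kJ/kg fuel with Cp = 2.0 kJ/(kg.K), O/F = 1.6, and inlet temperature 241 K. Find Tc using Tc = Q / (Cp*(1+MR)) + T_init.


Tc = 15050 / (2.0 * (1 + 1.6)) + 241 = 3135 K

3135 K


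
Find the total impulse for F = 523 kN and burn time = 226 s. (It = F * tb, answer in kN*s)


It = 523 * 226 = 118198 kN*s

118198 kN*s


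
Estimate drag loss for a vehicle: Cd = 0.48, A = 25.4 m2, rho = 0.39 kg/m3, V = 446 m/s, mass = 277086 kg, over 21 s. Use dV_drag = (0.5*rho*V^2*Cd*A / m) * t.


D = 0.5 * 0.39 * 446^2 * 0.48 * 25.4 = 472910.86 N
a = 472910.86 / 277086 = 1.7067 m/s2
dV = 1.7067 * 21 = 35.8 m/s

35.8 m/s


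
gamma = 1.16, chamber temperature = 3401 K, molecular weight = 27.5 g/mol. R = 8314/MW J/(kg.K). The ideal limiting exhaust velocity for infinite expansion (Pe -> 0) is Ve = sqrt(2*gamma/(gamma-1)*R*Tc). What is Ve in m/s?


R = 8314 / 27.5 = 302.33 J/(kg.K)
Ve = sqrt(2 * 1.16 / (1.16 - 1) * 302.33 * 3401) = 3861 m/s

3861 m/s


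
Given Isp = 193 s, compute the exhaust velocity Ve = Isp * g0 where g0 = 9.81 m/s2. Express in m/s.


Ve = Isp * g0 = 193 * 9.81 = 1893.3 m/s

1893.3 m/s


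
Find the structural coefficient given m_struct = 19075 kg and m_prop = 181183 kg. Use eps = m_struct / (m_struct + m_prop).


eps = 19075 / (19075 + 181183) = 0.0953

0.0953


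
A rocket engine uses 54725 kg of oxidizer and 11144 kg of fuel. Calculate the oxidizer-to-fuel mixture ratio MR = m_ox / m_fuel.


MR = 54725 / 11144 = 4.91

4.91


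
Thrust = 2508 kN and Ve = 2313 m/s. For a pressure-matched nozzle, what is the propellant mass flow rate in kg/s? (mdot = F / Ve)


mdot = F / Ve = 2508000 / 2313 = 1084.3 kg/s

1084.3 kg/s


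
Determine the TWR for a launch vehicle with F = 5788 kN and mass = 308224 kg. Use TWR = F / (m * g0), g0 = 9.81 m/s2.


TWR = 5788000 / (308224 * 9.81) = 1.91

1.91


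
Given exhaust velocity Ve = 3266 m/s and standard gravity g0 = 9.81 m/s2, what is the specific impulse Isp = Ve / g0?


Isp = Ve / g0 = 3266 / 9.81 = 332.9 s

332.9 s


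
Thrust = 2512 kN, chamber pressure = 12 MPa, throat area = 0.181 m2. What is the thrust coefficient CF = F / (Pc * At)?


CF = 2512000 / (12e6 * 0.181) = 1.16

1.16


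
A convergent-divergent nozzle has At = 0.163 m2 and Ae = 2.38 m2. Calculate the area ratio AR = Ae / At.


AR = 2.38 / 0.163 = 14.6

14.6


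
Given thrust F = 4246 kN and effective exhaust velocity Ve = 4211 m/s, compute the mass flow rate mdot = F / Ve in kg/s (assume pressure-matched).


mdot = F / Ve = 4246000 / 4211 = 1008.3 kg/s

1008.3 kg/s


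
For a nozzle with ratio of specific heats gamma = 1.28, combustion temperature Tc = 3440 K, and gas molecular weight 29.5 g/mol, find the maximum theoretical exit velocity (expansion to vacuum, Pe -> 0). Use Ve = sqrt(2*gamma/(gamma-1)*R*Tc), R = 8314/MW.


R = 8314 / 29.5 = 281.83 J/(kg.K)
Ve = sqrt(2 * 1.28 / (1.28 - 1) * 281.83 * 3440) = 2977 m/s

2977 m/s


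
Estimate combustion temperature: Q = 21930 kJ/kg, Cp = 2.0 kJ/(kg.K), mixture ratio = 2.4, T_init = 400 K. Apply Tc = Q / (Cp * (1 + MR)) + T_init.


Tc = 21930 / (2.0 * (1 + 2.4)) + 400 = 3625 K

3625 K


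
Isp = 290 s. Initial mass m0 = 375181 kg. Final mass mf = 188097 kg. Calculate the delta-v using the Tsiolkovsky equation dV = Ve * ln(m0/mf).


Ve = 290 * 9.81 = 2844.9 m/s
dV = 2844.9 * ln(375181/188097) = 1964 m/s

1964 m/s


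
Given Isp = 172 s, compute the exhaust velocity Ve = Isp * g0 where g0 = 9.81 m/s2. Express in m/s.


Ve = Isp * g0 = 172 * 9.81 = 1687.3 m/s

1687.3 m/s


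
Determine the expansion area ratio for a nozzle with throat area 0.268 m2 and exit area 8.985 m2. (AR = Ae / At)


AR = 8.985 / 0.268 = 33.5

33.5


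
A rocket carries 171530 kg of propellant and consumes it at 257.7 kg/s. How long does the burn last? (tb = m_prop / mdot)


tb = 171530 / 257.7 = 665.6 s

665.6 s


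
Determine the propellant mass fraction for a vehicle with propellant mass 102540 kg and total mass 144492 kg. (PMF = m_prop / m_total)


PMF = 102540 / 144492 = 0.71

0.71


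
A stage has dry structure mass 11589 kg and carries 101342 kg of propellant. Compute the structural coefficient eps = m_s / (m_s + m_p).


eps = 11589 / (11589 + 101342) = 0.1026

0.1026


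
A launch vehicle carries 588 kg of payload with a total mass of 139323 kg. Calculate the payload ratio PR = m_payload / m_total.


PR = 588 / 139323 = 0.0042

0.0042


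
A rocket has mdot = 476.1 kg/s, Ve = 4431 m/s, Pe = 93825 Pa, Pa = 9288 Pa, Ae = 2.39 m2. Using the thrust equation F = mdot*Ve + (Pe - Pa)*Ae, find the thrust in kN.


F = 476.1 * 4431 + (93825 - 9288) * 2.39 = 2.3116e+06 N = 2311.6 kN

2311.6 kN


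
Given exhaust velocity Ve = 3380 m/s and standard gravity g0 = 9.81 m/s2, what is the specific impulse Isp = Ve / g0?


Isp = Ve / g0 = 3380 / 9.81 = 344.5 s

344.5 s


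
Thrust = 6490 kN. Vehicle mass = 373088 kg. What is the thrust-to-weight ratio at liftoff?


TWR = 6490000 / (373088 * 9.81) = 1.77

1.77


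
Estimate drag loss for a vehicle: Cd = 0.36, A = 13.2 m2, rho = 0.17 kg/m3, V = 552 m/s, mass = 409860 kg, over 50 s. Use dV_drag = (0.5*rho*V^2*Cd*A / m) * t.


D = 0.5 * 0.17 * 552^2 * 0.36 * 13.2 = 123076.04 N
a = 123076.04 / 409860 = 0.3003 m/s2
dV = 0.3003 * 50 = 15.0 m/s

15.0 m/s


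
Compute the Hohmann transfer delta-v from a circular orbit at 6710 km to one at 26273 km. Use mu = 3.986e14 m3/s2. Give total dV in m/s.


V1 = sqrt(mu/r1) = 7707.39 m/s
dV1 = V1*(sqrt(2*r2/(r1+r2)) - 1) = 2020.8 m/s
V2 = sqrt(mu/r2) = 3895.06 m/s
dV2 = V2*(1 - sqrt(2*r1/(r1+r2))) = 1410.52 m/s
Total dV = 3431 m/s

3431 m/s


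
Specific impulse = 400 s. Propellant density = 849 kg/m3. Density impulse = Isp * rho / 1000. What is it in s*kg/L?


rho*Isp = 400 * 849 / 1000 = 340 s*kg/L

340 s*kg/L


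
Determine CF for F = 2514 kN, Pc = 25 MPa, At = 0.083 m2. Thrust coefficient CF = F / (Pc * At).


CF = 2514000 / (25e6 * 0.083) = 1.21

1.21


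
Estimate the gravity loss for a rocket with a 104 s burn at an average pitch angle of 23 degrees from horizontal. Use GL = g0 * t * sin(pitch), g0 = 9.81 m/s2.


GL = 9.81 * 104 * sin(23 deg) = 399 m/s

399 m/s


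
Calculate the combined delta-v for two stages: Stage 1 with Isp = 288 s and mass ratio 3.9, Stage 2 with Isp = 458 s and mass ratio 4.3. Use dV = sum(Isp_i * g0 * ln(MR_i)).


dV1 = 288 * 9.81 * ln(3.9) = 3845.1 m/s
dV2 = 458 * 9.81 * ln(4.3) = 6553.5 m/s
Total dV = 3845.1 + 6553.5 = 10398.6 m/s ~ 10399 m/s

10399 m/s


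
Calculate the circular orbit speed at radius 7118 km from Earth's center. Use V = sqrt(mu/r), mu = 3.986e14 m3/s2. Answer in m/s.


V = sqrt(3.986e14 / 7118000) = 7483 m/s

7483 m/s


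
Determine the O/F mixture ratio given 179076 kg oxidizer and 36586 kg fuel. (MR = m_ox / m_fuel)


MR = 179076 / 36586 = 4.89

4.89


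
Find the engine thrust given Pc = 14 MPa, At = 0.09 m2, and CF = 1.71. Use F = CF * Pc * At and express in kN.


F = 1.71 * 14e6 * 0.09 = 2.1546e+06 N = 2154.6 kN

2154.6 kN


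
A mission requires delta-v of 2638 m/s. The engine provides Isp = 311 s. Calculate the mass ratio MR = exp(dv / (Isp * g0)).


Ve = 311 * 9.81 = 3050.91 m/s
MR = exp(2638 / 3050.91) = 2.374

2.374


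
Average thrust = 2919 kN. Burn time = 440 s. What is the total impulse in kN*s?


It = 2919 * 440 = 1284360 kN*s

1284360 kN*s


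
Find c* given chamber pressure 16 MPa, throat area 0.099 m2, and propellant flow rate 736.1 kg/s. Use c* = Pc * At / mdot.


c* = 16e6 * 0.099 / 736.1 = 2152 m/s

2152 m/s


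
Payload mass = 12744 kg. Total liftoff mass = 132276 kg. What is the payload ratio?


PR = 12744 / 132276 = 0.0963

0.0963


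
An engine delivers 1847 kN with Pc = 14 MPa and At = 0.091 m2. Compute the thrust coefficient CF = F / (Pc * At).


CF = 1847000 / (14e6 * 0.091) = 1.45

1.45


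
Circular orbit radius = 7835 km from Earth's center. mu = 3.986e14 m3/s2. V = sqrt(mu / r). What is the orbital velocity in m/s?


V = sqrt(3.986e14 / 7835000) = 7133 m/s

7133 m/s


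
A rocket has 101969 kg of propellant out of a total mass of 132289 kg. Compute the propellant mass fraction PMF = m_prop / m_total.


PMF = 101969 / 132289 = 0.771

0.771


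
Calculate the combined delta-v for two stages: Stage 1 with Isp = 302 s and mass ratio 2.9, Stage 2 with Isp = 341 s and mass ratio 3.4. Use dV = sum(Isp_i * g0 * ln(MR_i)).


dV1 = 302 * 9.81 * ln(2.9) = 3154.3 m/s
dV2 = 341 * 9.81 * ln(3.4) = 4093.8 m/s
Total dV = 3154.3 + 4093.8 = 7248.1 m/s ~ 7248 m/s

7248 m/s


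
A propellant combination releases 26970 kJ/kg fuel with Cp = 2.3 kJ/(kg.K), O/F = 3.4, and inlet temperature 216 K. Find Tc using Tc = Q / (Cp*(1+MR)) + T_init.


Tc = 26970 / (2.3 * (1 + 3.4)) + 216 = 2881 K

2881 K


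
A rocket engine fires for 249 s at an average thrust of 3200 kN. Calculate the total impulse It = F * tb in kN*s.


It = 3200 * 249 = 796800 kN*s

796800 kN*s


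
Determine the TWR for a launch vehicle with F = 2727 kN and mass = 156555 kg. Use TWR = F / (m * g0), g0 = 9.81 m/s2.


TWR = 2727000 / (156555 * 9.81) = 1.78

1.78


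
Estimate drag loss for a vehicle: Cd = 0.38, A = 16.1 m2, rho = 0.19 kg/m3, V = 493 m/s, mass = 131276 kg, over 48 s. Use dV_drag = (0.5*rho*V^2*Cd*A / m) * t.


D = 0.5 * 0.19 * 493^2 * 0.38 * 16.1 = 141262.51 N
a = 141262.51 / 131276 = 1.0761 m/s2
dV = 1.0761 * 48 = 51.7 m/s

51.7 m/s


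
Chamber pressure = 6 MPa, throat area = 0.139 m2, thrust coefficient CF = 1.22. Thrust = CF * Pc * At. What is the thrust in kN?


F = 1.22 * 6e6 * 0.139 = 1.0175e+06 N = 1017.5 kN

1017.5 kN


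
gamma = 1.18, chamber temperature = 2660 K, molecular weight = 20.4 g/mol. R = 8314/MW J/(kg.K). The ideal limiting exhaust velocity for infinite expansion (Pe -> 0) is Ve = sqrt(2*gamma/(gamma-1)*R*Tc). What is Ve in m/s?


R = 8314 / 20.4 = 407.55 J/(kg.K)
Ve = sqrt(2 * 1.18 / (1.18 - 1) * 407.55 * 2660) = 3770 m/s

3770 m/s


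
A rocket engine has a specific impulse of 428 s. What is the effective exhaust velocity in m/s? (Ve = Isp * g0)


Ve = Isp * g0 = 428 * 9.81 = 4198.7 m/s

4198.7 m/s


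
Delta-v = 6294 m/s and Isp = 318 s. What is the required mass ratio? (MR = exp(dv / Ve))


Ve = 318 * 9.81 = 3119.58 m/s
MR = exp(6294 / 3119.58) = 7.52

7.52


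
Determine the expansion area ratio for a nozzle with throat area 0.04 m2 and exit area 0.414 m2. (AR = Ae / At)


AR = 0.414 / 0.04 = 10.3

10.3


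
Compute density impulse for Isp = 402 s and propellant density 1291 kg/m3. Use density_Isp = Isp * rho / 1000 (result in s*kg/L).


rho*Isp = 402 * 1291 / 1000 = 519 s*kg/L

519 s*kg/L


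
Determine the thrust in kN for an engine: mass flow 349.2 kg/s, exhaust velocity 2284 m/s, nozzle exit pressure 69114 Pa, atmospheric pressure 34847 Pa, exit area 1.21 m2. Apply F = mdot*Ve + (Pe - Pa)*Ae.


F = 349.2 * 2284 + (69114 - 34847) * 1.21 = 839036.0 N = 839.0 kN

839.0 kN


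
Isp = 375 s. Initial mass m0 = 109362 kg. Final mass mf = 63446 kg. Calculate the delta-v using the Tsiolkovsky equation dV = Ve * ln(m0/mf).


Ve = 375 * 9.81 = 3678.75 m/s
dV = 3678.75 * ln(109362/63446) = 2003 m/s

2003 m/s


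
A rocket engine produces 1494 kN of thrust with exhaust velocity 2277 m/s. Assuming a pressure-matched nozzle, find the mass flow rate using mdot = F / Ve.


mdot = F / Ve = 1494000 / 2277 = 656.1 kg/s

656.1 kg/s


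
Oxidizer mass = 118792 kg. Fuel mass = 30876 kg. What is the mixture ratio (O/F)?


MR = 118792 / 30876 = 3.85

3.85


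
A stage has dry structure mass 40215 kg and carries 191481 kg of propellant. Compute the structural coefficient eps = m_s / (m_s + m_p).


eps = 40215 / (40215 + 191481) = 0.1736

0.1736


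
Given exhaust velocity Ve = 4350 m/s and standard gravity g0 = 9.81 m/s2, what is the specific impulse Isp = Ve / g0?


Isp = Ve / g0 = 4350 / 9.81 = 443.4 s

443.4 s


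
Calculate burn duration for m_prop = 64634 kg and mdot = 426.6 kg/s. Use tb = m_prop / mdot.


tb = 64634 / 426.6 = 151.5 s

151.5 s


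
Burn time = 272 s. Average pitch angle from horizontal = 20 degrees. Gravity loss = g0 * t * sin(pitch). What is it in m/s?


GL = 9.81 * 272 * sin(20 deg) = 913 m/s

913 m/s


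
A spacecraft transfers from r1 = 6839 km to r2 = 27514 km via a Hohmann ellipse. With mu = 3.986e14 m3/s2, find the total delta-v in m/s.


V1 = sqrt(mu/r1) = 7634.35 m/s
dV1 = V1*(sqrt(2*r2/(r1+r2)) - 1) = 2027.98 m/s
V2 = sqrt(mu/r2) = 3806.2 m/s
dV2 = V2*(1 - sqrt(2*r1/(r1+r2))) = 1404.49 m/s
Total dV = 3432 m/s

3432 m/s


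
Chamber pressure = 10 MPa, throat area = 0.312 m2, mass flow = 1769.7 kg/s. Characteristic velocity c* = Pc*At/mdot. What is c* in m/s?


c* = 10e6 * 0.312 / 1769.7 = 1763 m/s

1763 m/s


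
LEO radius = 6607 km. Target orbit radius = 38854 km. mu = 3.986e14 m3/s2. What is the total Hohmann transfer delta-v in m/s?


V1 = sqrt(mu/r1) = 7767.24 m/s
dV1 = V1*(sqrt(2*r2/(r1+r2)) - 1) = 2387.76 m/s
V2 = sqrt(mu/r2) = 3202.95 m/s
dV2 = V2*(1 - sqrt(2*r1/(r1+r2))) = 1476.13 m/s
Total dV = 3864 m/s

3864 m/s


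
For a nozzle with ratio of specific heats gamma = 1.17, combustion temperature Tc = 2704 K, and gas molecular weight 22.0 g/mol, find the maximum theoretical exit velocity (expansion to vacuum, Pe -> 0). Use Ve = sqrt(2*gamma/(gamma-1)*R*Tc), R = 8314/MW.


R = 8314 / 22.0 = 377.91 J/(kg.K)
Ve = sqrt(2 * 1.17 / (1.17 - 1) * 377.91 * 2704) = 3750 m/s

3750 m/s


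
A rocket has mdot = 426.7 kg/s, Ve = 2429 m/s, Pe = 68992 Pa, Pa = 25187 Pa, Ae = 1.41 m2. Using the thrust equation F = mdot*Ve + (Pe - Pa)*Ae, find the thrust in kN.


F = 426.7 * 2429 + (68992 - 25187) * 1.41 = 1.0982e+06 N = 1098.2 kN

1098.2 kN


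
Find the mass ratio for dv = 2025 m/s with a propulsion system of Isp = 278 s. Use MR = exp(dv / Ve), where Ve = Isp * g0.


Ve = 278 * 9.81 = 2727.18 m/s
MR = exp(2025 / 2727.18) = 2.101

2.101


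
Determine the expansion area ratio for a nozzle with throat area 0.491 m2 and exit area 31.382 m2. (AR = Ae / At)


AR = 31.382 / 0.491 = 63.9

63.9


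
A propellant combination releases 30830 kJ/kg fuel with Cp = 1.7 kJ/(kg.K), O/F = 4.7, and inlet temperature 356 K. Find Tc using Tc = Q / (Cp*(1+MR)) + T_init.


Tc = 30830 / (1.7 * (1 + 4.7)) + 356 = 3538 K

3538 K


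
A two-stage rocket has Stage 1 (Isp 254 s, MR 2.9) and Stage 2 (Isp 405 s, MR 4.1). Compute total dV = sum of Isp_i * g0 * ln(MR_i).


dV1 = 254 * 9.81 * ln(2.9) = 2653.0 m/s
dV2 = 405 * 9.81 * ln(4.1) = 5605.9 m/s
Total dV = 2653.0 + 5605.9 = 8258.9 m/s ~ 8259 m/s

8259 m/s


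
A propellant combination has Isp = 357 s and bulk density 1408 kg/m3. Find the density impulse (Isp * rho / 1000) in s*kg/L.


rho*Isp = 357 * 1408 / 1000 = 503 s*kg/L

503 s*kg/L


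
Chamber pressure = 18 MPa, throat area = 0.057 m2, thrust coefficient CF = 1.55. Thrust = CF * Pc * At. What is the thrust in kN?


F = 1.55 * 18e6 * 0.057 = 1.5903e+06 N = 1590.3 kN

1590.3 kN


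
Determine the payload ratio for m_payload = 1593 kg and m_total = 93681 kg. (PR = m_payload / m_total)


PR = 1593 / 93681 = 0.017

0.017


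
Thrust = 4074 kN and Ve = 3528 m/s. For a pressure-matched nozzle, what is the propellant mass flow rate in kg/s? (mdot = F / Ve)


mdot = F / Ve = 4074000 / 3528 = 1154.8 kg/s

1154.8 kg/s


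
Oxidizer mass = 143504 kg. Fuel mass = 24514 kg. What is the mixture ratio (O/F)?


MR = 143504 / 24514 = 5.85

5.85


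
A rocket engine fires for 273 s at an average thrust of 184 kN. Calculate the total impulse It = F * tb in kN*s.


It = 184 * 273 = 50232 kN*s

50232 kN*s


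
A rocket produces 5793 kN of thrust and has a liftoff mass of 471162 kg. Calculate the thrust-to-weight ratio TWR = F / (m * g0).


TWR = 5793000 / (471162 * 9.81) = 1.25

1.25


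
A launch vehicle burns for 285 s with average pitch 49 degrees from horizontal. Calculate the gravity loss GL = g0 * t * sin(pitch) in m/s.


GL = 9.81 * 285 * sin(49 deg) = 2110 m/s

2110 m/s


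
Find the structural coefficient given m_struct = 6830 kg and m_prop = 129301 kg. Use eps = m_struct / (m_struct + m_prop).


eps = 6830 / (6830 + 129301) = 0.0502

0.0502


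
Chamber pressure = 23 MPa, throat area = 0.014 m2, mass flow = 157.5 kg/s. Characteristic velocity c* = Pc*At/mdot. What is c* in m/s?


c* = 23e6 * 0.014 / 157.5 = 2044 m/s

2044 m/s


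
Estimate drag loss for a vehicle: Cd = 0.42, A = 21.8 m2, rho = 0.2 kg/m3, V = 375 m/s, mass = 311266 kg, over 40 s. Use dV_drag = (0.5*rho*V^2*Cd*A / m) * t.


D = 0.5 * 0.2 * 375^2 * 0.42 * 21.8 = 128756.25 N
a = 128756.25 / 311266 = 0.4137 m/s2
dV = 0.4137 * 40 = 16.5 m/s

16.5 m/s


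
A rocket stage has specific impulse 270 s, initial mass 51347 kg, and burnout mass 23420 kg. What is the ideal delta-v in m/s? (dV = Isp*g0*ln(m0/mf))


Ve = 270 * 9.81 = 2648.7 m/s
dV = 2648.7 * ln(51347/23420) = 2079 m/s

2079 m/s


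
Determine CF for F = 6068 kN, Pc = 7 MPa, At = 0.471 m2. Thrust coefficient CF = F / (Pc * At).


CF = 6068000 / (7e6 * 0.471) = 1.84

1.84


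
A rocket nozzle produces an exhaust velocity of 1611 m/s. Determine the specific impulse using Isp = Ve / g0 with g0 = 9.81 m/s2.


Isp = Ve / g0 = 1611 / 9.81 = 164.2 s

164.2 s


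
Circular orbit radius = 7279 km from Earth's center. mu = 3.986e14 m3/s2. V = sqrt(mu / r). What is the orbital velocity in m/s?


V = sqrt(3.986e14 / 7279000) = 7400 m/s

7400 m/s


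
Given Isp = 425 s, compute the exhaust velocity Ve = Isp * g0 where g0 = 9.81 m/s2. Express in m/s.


Ve = Isp * g0 = 425 * 9.81 = 4169.2 m/s

4169.2 m/s


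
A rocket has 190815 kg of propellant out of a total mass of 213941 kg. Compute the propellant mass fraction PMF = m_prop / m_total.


PMF = 190815 / 213941 = 0.892

0.892


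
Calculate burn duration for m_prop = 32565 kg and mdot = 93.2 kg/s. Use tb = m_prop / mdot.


tb = 32565 / 93.2 = 349.4 s

349.4 s


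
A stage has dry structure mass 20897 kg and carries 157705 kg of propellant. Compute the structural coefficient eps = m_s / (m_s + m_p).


eps = 20897 / (20897 + 157705) = 0.117

0.117


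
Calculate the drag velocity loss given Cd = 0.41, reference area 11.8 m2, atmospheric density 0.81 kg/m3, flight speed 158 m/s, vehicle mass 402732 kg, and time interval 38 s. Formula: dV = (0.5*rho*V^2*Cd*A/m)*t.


D = 0.5 * 0.81 * 158^2 * 0.41 * 11.8 = 48914.21 N
a = 48914.21 / 402732 = 0.1215 m/s2
dV = 0.1215 * 38 = 4.6 m/s

4.6 m/s


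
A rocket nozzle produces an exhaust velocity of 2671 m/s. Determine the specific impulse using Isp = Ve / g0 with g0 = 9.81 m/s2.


Isp = Ve / g0 = 2671 / 9.81 = 272.3 s

272.3 s


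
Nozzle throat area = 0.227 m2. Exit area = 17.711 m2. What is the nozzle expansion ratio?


AR = 17.711 / 0.227 = 78.0

78.0


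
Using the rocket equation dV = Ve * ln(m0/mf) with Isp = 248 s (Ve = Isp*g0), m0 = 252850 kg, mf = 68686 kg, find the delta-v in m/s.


Ve = 248 * 9.81 = 2432.88 m/s
dV = 2432.88 * ln(252850/68686) = 3171 m/s

3171 m/s


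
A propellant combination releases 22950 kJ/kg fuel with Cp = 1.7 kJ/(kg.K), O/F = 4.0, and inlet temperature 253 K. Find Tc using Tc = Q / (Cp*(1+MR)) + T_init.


Tc = 22950 / (1.7 * (1 + 4.0)) + 253 = 2953 K

2953 K


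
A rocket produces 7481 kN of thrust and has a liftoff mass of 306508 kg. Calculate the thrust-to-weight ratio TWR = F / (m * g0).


TWR = 7481000 / (306508 * 9.81) = 2.49

2.49


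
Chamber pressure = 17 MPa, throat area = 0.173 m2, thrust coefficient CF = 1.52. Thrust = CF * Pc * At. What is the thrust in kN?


F = 1.52 * 17e6 * 0.173 = 4.4703e+06 N = 4470.3 kN

4470.3 kN


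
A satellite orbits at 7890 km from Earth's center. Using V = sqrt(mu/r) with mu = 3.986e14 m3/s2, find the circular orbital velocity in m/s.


V = sqrt(3.986e14 / 7890000) = 7108 m/s

7108 m/s


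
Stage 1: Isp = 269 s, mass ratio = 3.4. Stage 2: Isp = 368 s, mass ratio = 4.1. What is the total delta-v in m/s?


dV1 = 269 * 9.81 * ln(3.4) = 3229.4 m/s
dV2 = 368 * 9.81 * ln(4.1) = 5093.8 m/s
Total dV = 3229.4 + 5093.8 = 8323.2 m/s ~ 8323 m/s

8323 m/s


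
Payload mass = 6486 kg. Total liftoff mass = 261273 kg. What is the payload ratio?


PR = 6486 / 261273 = 0.0248

0.0248


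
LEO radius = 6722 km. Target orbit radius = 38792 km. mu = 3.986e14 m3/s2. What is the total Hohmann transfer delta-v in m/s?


V1 = sqrt(mu/r1) = 7700.51 m/s
dV1 = V1*(sqrt(2*r2/(r1+r2)) - 1) = 2353.35 m/s
V2 = sqrt(mu/r2) = 3205.51 m/s
dV2 = V2*(1 - sqrt(2*r1/(r1+r2))) = 1463.35 m/s
Total dV = 3817 m/s

3817 m/s


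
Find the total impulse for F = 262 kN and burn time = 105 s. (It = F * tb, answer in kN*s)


It = 262 * 105 = 27510 kN*s

27510 kN*s


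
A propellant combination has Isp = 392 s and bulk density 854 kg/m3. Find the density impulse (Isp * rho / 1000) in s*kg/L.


rho*Isp = 392 * 854 / 1000 = 335 s*kg/L

335 s*kg/L


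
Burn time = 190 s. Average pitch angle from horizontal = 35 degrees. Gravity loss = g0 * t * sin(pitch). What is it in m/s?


GL = 9.81 * 190 * sin(35 deg) = 1069 m/s

1069 m/s


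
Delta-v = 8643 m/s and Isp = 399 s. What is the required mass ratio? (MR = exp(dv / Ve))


Ve = 399 * 9.81 = 3914.19 m/s
MR = exp(8643 / 3914.19) = 9.099

9.099


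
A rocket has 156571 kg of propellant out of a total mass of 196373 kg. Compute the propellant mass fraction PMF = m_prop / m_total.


PMF = 156571 / 196373 = 0.797

0.797


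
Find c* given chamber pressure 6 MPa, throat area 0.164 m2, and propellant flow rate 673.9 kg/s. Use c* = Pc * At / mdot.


c* = 6e6 * 0.164 / 673.9 = 1460 m/s

1460 m/s


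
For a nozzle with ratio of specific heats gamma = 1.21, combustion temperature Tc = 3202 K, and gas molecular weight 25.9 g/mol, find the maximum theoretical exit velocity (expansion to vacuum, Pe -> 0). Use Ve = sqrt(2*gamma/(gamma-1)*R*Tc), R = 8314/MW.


R = 8314 / 25.9 = 321.0 J/(kg.K)
Ve = sqrt(2 * 1.21 / (1.21 - 1) * 321.0 * 3202) = 3442 m/s

3442 m/s


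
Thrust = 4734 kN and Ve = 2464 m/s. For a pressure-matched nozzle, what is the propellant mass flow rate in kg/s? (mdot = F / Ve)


mdot = F / Ve = 4734000 / 2464 = 1921.3 kg/s

1921.3 kg/s


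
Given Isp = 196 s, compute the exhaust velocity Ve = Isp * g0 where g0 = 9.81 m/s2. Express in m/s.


Ve = Isp * g0 = 196 * 9.81 = 1922.8 m/s

1922.8 m/s


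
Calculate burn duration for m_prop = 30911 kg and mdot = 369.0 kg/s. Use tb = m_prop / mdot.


tb = 30911 / 369.0 = 83.8 s

83.8 s


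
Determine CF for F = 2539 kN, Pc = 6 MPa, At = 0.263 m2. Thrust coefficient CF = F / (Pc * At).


CF = 2539000 / (6e6 * 0.263) = 1.61

1.61


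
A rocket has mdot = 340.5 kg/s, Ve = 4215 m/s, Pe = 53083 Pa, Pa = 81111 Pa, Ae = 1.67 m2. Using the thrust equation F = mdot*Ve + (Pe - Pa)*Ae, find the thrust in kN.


F = 340.5 * 4215 + (53083 - 81111) * 1.67 = 1.3884e+06 N = 1388.4 kN

1388.4 kN


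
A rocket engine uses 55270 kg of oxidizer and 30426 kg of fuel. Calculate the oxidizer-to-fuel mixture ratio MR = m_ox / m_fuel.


MR = 55270 / 30426 = 1.82

1.82


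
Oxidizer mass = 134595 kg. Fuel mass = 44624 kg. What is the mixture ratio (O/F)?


MR = 134595 / 44624 = 3.02

3.02


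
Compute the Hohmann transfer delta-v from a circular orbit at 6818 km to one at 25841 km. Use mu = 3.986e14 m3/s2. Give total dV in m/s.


V1 = sqrt(mu/r1) = 7646.1 m/s
dV1 = V1*(sqrt(2*r2/(r1+r2)) - 1) = 1972.42 m/s
V2 = sqrt(mu/r2) = 3927.48 m/s
dV2 = V2*(1 - sqrt(2*r1/(r1+r2))) = 1389.69 m/s
Total dV = 3362 m/s

3362 m/s


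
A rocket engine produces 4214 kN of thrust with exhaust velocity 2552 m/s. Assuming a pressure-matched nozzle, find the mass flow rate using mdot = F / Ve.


mdot = F / Ve = 4214000 / 2552 = 1651.3 kg/s

1651.3 kg/s


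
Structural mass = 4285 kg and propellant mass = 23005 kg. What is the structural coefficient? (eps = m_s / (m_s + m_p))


eps = 4285 / (4285 + 23005) = 0.157

0.157


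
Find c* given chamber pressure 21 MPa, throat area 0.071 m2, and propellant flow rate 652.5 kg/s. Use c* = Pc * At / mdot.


c* = 21e6 * 0.071 / 652.5 = 2285 m/s

2285 m/s


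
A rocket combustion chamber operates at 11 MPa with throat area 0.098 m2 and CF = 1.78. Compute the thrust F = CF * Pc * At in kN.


F = 1.78 * 11e6 * 0.098 = 1.9188e+06 N = 1918.8 kN

1918.8 kN


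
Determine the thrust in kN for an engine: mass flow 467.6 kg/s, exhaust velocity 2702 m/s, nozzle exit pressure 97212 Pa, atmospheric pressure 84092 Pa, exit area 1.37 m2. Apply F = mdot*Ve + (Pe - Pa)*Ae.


F = 467.6 * 2702 + (97212 - 84092) * 1.37 = 1.2814e+06 N = 1281.4 kN

1281.4 kN


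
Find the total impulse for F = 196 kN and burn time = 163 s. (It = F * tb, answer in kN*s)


It = 196 * 163 = 31948 kN*s

31948 kN*s


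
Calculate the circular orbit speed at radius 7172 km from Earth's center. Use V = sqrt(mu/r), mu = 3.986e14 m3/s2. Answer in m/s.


V = sqrt(3.986e14 / 7172000) = 7455 m/s

7455 m/s


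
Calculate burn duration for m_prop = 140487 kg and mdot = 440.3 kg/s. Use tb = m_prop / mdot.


tb = 140487 / 440.3 = 319.1 s

319.1 s


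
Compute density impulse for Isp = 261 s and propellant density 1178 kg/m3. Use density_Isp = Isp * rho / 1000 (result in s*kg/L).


rho*Isp = 261 * 1178 / 1000 = 307 s*kg/L

307 s*kg/L
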